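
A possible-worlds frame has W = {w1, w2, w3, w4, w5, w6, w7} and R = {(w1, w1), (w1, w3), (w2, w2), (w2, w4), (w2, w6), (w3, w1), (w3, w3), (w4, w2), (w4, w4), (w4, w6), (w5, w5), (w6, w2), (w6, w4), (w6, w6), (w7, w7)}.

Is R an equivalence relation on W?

Reflexive: yes — every world is R-related to itself.
Symmetric: yes — every pair in R has its reverse in R.
Transitive: yes — every two-step R-path is closed by a direct edge.
So R is an equivalence relation.

Yes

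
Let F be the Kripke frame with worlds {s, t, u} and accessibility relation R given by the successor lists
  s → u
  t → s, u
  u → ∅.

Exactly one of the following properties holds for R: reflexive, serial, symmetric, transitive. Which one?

transitive

Reflexive: no — s is not related to itself.
Serial: no — u has no R-successor.
Symmetric: no — s R u but not u R s.
Transitive: yes — every two-step R-path is closed by a direct edge.
Only transitive holds.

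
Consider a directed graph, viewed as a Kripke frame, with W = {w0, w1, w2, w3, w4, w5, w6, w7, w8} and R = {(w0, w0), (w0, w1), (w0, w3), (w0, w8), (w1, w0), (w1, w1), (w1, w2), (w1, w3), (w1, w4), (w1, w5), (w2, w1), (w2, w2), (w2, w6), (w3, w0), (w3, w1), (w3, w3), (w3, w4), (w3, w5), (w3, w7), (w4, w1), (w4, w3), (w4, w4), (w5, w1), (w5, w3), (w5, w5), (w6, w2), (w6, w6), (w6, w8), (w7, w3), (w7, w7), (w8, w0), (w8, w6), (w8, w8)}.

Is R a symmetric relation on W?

Yes

Symmetric: yes — every pair in R has its reverse in R.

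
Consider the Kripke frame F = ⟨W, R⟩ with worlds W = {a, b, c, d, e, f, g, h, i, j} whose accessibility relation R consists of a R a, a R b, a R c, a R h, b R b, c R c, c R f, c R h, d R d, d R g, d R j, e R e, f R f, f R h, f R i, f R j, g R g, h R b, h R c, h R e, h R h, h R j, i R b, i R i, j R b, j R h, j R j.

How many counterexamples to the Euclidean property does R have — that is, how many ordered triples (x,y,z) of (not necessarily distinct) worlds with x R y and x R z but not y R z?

35

Enumerating: (a,b,a), (a,b,c), (a,b,h), (a,c,a), (a,c,b), (a,h,a), (c,f,c), (c,h,f), (d,g,d), (d,g,j), (d,j,d), (d,j,g), … and 23 more.
Total: 35.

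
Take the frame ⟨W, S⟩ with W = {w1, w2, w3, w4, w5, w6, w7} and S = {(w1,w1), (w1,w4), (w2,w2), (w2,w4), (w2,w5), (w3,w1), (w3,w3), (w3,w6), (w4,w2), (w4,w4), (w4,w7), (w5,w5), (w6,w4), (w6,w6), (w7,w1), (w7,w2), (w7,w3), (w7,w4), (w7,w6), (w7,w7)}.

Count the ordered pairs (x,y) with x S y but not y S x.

9

Enumerating: (w1,w4), (w2,w5), (w3,w1), (w3,w6), (w6,w4), (w7,w1), (w7,w2), (w7,w3), (w7,w6).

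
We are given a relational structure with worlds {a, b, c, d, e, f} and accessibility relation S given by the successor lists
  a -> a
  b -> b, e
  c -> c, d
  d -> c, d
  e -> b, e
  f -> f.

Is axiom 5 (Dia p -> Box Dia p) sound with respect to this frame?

Yes

Axiom 5 corresponds to the accessibility relation being Euclidean.
Euclidean: yes — any two successors of a common world are S-related.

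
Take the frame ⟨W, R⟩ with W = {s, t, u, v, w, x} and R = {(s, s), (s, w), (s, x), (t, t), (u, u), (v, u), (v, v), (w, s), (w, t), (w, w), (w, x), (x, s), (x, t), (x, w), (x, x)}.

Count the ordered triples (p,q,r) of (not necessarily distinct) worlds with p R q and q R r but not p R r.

Enumerating: (s,w,t), (s,x,t).

2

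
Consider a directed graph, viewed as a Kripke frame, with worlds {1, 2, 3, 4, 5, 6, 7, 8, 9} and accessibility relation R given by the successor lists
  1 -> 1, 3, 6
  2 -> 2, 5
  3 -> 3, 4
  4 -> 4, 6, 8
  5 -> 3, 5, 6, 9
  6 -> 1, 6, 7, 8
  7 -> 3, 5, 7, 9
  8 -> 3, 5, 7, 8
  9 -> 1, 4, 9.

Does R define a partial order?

No

Reflexive: yes — every world is R-related to itself.
Transitive: no — 1 R 3 and 3 R 4, but not 1 R 4.
Antisymmetric: no — 1 R 6 and 6 R 1 with 1 ≠ 6.
So R is not a partial order.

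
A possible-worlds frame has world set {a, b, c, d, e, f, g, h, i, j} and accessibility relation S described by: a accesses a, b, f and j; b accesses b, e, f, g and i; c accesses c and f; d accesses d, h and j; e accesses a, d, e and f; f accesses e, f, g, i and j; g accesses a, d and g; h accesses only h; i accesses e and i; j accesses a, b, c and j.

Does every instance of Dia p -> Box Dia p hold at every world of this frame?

No

Axiom 5 corresponds to the accessibility relation being Euclidean.
Euclidean: no — a S b and a S j, but not b S j.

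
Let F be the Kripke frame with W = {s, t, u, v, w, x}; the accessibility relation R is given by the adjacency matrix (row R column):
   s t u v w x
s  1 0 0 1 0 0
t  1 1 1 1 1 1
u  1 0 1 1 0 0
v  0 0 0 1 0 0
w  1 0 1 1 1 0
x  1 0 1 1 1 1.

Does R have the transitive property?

Transitive: yes — every two-step R-path is closed by a direct edge.

Yes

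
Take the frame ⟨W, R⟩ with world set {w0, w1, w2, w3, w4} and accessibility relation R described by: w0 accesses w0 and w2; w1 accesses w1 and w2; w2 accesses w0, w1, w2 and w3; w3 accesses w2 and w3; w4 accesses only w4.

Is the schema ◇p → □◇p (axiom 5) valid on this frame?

No

Axiom 5 corresponds to the accessibility relation being Euclidean.
Euclidean: no — w2 R w0 and w2 R w1, but not w0 R w1.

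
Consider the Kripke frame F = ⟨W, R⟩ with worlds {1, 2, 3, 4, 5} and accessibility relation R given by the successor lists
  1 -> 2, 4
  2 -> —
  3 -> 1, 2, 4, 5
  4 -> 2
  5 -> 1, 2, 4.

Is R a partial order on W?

No

Reflexive: no — 1 is not related to itself.
Transitive: yes — every two-step R-path is closed by a direct edge.
Antisymmetric: yes — no distinct pair is related both ways.
So R is not a partial order.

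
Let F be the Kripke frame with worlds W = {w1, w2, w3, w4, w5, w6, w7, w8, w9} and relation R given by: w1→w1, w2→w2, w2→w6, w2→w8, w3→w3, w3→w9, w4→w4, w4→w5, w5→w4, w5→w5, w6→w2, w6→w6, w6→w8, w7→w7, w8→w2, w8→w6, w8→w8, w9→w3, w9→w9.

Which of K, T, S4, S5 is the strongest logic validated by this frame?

S5

Reflexive (axiom T): yes — every world is R-related to itself.
Transitive (axiom 4): yes — every two-step R-path is closed by a direct edge.
Euclidean (axiom 5): yes — any two successors of a common world are R-related.
So F validates K, T, S4, S5. The strongest is S5.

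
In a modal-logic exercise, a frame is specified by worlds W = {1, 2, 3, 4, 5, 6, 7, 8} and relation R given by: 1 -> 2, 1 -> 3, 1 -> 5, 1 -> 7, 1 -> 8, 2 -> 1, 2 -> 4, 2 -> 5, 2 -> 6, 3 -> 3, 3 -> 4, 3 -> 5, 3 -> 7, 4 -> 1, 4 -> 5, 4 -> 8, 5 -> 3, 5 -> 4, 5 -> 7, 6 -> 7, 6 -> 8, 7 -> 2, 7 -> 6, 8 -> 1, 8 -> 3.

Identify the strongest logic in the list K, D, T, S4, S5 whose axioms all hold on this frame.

D

Serial (axiom D): yes — every world has a successor (e.g. 1 R 2).
Reflexive (axiom T): no — 1 is not related to itself.
Transitive (axiom 4): no — 1 R 2 and 2 R 4, but not 1 R 4.
Euclidean (axiom 5): no — 1 R 2 and 1 R 3, but not 2 R 3.
So F validates K, D; T would additionally require R to be reflexive. The strongest is D.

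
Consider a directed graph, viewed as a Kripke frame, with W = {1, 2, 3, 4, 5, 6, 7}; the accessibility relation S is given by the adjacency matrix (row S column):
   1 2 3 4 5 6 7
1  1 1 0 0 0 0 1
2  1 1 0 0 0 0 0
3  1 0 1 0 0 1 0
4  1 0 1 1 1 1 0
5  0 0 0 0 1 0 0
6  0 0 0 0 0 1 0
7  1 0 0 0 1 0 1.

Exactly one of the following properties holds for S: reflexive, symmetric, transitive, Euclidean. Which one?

Reflexive: yes — every world is S-related to itself.
Symmetric: no — 3 S 1 but not 1 S 3.
Transitive: no — 1 S 7 and 7 S 5, but not 1 S 5.
Euclidean: no — 1 S 2 and 1 S 7, but not 2 S 7.
Only reflexive holds.

reflexive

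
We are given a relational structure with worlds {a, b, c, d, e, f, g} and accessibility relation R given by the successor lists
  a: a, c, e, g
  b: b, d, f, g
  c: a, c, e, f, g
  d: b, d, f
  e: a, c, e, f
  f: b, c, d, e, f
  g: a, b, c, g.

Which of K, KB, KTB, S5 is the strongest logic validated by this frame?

Symmetric (axiom B): yes — every pair in R has its reverse in R.
Reflexive (axiom T): yes — every world is R-related to itself.
Euclidean (axiom 5): no — a R e and a R g, but not e R g.
So F validates K, KB, KTB; S5 would additionally require R to be Euclidean. The strongest is KTB.

KTB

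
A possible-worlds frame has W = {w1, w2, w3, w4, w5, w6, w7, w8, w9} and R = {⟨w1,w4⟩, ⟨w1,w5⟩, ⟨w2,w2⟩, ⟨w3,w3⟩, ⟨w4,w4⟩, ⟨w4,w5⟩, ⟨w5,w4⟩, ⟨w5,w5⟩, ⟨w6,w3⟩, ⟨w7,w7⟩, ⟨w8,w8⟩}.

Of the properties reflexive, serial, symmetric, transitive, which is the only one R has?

Reflexive: no — w1 is not related to itself.
Serial: no — w9 has no R-successor.
Symmetric: no — w1 R w4 but not w4 R w1.
Transitive: yes — every two-step R-path is closed by a direct edge.
Only transitive holds.

transitive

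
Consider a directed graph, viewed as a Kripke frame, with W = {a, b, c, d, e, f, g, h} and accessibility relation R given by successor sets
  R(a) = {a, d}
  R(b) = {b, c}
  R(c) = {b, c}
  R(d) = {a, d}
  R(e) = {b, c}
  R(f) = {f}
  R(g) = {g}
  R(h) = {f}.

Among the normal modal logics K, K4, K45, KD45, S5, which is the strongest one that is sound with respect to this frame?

KD45

Transitive (axiom 4): yes — every two-step R-path is closed by a direct edge.
Euclidean (axiom 5): yes — any two successors of a common world are R-related.
Serial (axiom D): yes — every world has a successor (e.g. a R a).
Reflexive (axiom T): no — e is not related to itself.
So F validates K, K4, K45, KD45; S5 would additionally require R to be reflexive. The strongest is KD45.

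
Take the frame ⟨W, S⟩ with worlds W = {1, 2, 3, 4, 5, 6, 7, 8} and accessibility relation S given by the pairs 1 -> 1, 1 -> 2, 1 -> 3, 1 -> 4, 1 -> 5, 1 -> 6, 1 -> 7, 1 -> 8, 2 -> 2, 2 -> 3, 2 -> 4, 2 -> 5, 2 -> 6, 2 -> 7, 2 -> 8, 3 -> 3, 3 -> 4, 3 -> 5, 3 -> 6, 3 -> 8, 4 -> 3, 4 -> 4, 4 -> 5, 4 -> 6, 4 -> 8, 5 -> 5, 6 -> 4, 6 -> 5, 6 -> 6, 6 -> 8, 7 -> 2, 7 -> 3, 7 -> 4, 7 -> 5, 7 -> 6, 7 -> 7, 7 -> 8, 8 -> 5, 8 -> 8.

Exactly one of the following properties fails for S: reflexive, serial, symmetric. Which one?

Reflexive: yes — every world is S-related to itself.
Serial: yes — every world has a successor (e.g. 1 S 1).
Symmetric: no — 1 S 2 but not 2 S 1.
Only symmetric fails.

symmetric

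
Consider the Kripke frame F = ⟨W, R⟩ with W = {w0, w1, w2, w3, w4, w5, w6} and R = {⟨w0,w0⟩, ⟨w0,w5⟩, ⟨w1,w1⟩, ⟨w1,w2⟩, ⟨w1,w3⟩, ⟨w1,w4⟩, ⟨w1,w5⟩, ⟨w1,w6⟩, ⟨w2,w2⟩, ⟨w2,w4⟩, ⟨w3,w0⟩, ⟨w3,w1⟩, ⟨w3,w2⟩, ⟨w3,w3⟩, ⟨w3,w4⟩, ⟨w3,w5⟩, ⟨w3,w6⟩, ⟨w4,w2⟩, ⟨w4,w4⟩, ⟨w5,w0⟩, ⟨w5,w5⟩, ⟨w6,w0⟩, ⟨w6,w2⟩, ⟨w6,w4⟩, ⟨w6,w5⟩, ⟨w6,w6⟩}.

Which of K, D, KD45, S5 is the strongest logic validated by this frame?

Serial (axiom D): yes — every world has a successor (e.g. w0 R w0).
Euclidean (axiom 5): no — w1 R w2 and w1 R w3, but not w2 R w3.
Transitive (axiom 4): no — w1 R w3 and w3 R w0, but not w1 R w0.
Reflexive (axiom T): yes — every world is R-related to itself.
So F validates K, D; KD45 would additionally require R to be Euclidean and transitive. The strongest is D.

D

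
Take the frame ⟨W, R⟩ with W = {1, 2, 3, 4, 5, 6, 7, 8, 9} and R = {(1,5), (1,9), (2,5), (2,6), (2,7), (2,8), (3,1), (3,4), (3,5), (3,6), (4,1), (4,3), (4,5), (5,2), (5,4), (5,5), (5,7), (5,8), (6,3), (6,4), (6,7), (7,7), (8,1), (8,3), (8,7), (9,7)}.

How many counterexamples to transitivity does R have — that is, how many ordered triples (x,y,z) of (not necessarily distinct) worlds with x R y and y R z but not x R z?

40

Enumerating: (1,5,2), (1,5,4), (1,5,7), (1,5,8), (1,9,7), (2,5,2), (2,5,4), (2,6,3), (2,6,4), (2,8,1), (2,8,3), (3,1,9), … and 28 more.
Total: 40.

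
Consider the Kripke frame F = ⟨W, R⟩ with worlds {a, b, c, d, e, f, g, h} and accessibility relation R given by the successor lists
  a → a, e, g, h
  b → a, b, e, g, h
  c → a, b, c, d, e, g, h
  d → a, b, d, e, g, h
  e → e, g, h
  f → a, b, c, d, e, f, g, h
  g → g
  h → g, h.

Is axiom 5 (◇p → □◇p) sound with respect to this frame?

By correspondence theory, 5 is valid on a frame iff R is Euclidean.
Euclidean: no — a R g and a R e, but not g R e.

No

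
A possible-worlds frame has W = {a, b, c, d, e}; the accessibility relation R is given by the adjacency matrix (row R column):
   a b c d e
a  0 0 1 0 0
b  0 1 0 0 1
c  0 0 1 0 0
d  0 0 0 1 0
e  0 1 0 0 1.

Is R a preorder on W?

No

Reflexive: no — a is not related to itself.
Transitive: yes — every two-step R-path is closed by a direct edge.
So R is not a preorder.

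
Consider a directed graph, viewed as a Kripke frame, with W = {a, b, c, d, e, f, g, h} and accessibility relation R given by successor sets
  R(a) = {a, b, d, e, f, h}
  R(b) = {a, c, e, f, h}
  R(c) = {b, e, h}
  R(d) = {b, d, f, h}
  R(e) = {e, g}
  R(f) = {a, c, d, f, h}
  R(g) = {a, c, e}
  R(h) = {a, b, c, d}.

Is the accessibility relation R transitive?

No

Transitive: no — a R b and b R c, but not a R c.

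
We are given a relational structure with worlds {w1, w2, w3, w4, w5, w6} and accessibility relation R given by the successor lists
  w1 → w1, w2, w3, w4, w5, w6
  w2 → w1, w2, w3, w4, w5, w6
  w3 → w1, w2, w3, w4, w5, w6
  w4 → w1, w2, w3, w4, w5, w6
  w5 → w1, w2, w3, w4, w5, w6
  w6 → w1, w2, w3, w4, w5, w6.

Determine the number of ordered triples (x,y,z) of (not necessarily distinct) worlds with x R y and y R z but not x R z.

R is transitive; there are no such tuples.

0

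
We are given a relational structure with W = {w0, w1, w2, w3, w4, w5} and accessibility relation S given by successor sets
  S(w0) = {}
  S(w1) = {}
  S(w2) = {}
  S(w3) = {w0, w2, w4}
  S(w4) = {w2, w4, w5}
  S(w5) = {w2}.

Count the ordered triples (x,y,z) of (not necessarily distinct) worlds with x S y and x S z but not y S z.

13

Enumerating: (w3,w0,w0), (w3,w0,w2), (w3,w0,w4), (w3,w2,w0), (w3,w2,w2), (w3,w2,w4), (w3,w4,w0), (w4,w2,w2), (w4,w2,w4), (w4,w2,w5), (w4,w5,w4), (w4,w5,w5), (w5,w2,w2).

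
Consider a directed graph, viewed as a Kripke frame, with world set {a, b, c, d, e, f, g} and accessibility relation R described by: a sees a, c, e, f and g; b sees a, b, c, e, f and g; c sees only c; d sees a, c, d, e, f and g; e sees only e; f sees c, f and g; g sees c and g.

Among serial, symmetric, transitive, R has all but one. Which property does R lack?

symmetric

Serial: yes — every world has a successor (e.g. a R a).
Symmetric: no — a R c but not c R a.
Transitive: yes — every two-step R-path is closed by a direct edge.
Only symmetric fails.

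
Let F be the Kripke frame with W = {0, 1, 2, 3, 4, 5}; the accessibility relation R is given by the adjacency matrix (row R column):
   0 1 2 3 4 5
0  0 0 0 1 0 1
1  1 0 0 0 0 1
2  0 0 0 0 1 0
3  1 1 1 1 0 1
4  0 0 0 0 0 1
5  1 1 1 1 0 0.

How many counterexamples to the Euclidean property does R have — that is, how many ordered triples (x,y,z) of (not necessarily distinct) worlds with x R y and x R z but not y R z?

Enumerating: (0,5,5), (1,0,0), (1,5,5), (2,4,4), (3,0,0), (3,0,1), (3,0,2), (3,1,1), (3,1,2), (3,1,3), (3,2,0), (3,2,1), … and 15 more.
Total: 27.

27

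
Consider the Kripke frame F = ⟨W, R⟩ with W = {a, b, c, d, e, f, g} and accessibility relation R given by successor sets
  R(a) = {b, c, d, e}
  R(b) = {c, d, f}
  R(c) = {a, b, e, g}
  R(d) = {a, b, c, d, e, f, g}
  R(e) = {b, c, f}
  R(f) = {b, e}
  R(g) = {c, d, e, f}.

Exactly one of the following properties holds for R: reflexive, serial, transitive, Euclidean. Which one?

Reflexive: no — a is not related to itself.
Serial: yes — every world has a successor (e.g. a R b).
Transitive: no — a R b and b R f, but not a R f.
Euclidean: no — a R b and a R e, but not b R e.
Only serial holds.

serial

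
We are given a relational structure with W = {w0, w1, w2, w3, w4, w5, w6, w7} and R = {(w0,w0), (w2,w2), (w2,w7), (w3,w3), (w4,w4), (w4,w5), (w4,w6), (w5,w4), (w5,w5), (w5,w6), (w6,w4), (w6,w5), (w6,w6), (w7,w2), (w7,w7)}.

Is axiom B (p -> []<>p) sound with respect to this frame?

Yes

The schema B characterises exactly the symmetric frames.
Symmetric: yes — every pair in R has its reverse in R.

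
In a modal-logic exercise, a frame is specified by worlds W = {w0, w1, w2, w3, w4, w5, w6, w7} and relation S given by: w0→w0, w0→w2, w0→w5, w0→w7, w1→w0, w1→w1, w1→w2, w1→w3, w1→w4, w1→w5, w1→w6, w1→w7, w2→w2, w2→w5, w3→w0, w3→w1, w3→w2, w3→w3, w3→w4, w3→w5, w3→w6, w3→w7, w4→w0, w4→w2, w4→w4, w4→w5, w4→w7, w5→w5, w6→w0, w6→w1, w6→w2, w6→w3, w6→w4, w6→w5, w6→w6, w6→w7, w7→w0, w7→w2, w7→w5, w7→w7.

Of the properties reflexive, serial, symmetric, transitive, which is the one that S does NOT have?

symmetric

Reflexive: yes — every world is S-related to itself.
Serial: yes — every world has a successor (e.g. w0 S w0).
Symmetric: no — w0 S w2 but not w2 S w0.
Transitive: yes — every two-step S-path is closed by a direct edge.
Only symmetric fails.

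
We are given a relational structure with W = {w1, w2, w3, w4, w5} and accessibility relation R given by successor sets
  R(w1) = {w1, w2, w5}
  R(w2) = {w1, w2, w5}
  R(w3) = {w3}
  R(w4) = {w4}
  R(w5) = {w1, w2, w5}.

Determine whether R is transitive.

Yes

Transitive: yes — every two-step R-path is closed by a direct edge.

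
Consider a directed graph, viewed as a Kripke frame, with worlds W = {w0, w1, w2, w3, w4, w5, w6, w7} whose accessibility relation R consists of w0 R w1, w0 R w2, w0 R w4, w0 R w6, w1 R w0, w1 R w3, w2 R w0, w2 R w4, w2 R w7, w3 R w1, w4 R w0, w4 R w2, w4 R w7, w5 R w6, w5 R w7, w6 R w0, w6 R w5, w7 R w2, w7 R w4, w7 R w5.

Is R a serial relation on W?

Yes

Serial: yes — every world has a successor (e.g. w0 R w1).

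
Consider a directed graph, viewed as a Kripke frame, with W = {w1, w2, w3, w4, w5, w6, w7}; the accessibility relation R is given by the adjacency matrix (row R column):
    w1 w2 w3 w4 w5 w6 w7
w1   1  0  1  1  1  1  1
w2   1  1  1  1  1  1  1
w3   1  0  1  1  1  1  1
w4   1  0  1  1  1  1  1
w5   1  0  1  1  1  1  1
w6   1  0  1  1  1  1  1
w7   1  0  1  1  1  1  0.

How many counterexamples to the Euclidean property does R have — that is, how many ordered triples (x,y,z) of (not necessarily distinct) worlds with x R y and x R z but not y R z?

12

Enumerating: (w1,w7,w7), (w2,w1,w2), (w2,w3,w2), (w2,w4,w2), (w2,w5,w2), (w2,w6,w2), (w2,w7,w2), (w2,w7,w7), (w3,w7,w7), (w4,w7,w7), (w5,w7,w7), (w6,w7,w7).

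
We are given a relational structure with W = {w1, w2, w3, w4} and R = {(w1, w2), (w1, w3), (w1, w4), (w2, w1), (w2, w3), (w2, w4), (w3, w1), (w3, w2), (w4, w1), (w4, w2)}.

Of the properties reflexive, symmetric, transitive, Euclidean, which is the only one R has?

Reflexive: no — w1 is not related to itself.
Symmetric: yes — every pair in R has its reverse in R.
Transitive: no — w3 R w1 and w1 R w4, but not w3 R w4.
Euclidean: no — w1 R w3 and w1 R w4, but not w3 R w4.
Only symmetric holds.

symmetric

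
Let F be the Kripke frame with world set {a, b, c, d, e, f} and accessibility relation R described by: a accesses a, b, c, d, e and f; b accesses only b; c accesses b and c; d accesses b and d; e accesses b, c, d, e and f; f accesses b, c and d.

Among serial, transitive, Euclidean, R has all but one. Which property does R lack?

Euclidean

Serial: yes — every world has a successor (e.g. a R a).
Transitive: yes — every two-step R-path is closed by a direct edge.
Euclidean: no — a R b and a R c, but not b R c.
Only Euclidean fails.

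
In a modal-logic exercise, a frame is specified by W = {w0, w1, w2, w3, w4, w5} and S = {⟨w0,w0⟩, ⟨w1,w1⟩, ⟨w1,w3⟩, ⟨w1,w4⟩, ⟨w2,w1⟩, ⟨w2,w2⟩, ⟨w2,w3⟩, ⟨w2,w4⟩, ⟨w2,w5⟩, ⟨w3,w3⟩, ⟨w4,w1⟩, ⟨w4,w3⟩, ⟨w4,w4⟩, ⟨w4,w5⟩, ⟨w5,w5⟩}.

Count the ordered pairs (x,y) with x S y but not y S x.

Enumerating: (w1,w3), (w2,w1), (w2,w3), (w2,w4), (w2,w5), (w4,w3), (w4,w5).

7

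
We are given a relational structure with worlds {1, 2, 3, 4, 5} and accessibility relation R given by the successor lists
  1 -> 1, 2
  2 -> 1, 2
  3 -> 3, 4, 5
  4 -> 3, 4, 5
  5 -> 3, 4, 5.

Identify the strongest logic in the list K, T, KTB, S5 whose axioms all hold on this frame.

Reflexive (axiom T): yes — every world is R-related to itself.
Symmetric (axiom B): yes — every pair in R has its reverse in R.
Euclidean (axiom 5): yes — any two successors of a common world are R-related.
So F validates K, T, KTB, S5. The strongest is S5.

S5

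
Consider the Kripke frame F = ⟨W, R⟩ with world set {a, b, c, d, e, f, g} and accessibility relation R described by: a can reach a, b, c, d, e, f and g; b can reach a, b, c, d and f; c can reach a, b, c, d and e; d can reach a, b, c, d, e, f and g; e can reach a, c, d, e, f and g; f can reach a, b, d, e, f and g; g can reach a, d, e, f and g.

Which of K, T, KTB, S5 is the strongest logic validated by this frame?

KTB

Reflexive (axiom T): yes — every world is R-related to itself.
Symmetric (axiom B): yes — every pair in R has its reverse in R.
Euclidean (axiom 5): no — a R b and a R e, but not b R e.
So F validates K, T, KTB; S5 would additionally require R to be Euclidean. The strongest is KTB.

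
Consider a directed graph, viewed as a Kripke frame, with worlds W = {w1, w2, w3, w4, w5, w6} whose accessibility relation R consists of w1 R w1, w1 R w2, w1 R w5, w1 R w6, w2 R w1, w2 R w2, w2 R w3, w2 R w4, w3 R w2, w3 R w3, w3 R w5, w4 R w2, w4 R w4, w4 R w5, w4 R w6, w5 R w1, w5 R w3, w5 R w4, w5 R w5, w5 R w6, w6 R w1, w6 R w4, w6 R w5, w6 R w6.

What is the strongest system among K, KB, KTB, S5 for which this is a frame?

KTB

Symmetric (axiom B): yes — every pair in R has its reverse in R.
Reflexive (axiom T): yes — every world is R-related to itself.
Euclidean (axiom 5): no — w1 R w2 and w1 R w5, but not w2 R w5.
So F validates K, KB, KTB; S5 would additionally require R to be Euclidean. The strongest is KTB.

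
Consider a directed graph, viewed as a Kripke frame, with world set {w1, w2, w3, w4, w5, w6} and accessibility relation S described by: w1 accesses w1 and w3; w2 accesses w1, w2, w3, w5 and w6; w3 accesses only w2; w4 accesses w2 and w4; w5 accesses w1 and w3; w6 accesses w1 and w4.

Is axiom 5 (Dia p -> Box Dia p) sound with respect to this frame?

Axiom 5 corresponds to the accessibility relation being Euclidean.
Euclidean: no — w2 S w1 and w2 S w5, but not w1 S w5.

No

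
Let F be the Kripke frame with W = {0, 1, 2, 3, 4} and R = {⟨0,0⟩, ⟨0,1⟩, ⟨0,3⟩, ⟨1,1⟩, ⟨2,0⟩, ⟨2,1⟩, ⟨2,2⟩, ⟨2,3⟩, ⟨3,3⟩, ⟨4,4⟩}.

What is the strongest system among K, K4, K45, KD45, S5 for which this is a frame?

K4

Transitive (axiom 4): yes — every two-step R-path is closed by a direct edge.
Euclidean (axiom 5): no — 0 R 1 and 0 R 3, but not 1 R 3.
Serial (axiom D): yes — every world has a successor (e.g. 0 R 0).
Reflexive (axiom T): yes — every world is R-related to itself.
So F validates K, K4; K45 would additionally require R to be Euclidean. The strongest is K4.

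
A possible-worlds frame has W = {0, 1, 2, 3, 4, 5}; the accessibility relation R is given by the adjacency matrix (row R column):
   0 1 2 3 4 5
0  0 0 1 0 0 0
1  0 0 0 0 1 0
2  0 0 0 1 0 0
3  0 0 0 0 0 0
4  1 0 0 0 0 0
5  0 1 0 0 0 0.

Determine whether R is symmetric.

No

Symmetric: no — 0 R 2 but not 2 R 0.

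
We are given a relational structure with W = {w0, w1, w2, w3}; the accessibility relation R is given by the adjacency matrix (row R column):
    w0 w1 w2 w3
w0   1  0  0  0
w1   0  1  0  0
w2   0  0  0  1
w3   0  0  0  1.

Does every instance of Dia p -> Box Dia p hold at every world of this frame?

Yes

Axiom 5 corresponds to the accessibility relation being Euclidean.
Euclidean: yes — any two successors of a common world are R-related.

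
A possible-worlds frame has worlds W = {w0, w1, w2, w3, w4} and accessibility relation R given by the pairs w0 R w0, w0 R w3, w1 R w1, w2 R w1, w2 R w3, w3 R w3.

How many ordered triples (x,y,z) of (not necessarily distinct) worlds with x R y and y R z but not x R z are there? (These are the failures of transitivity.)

R is transitive; there are no such tuples.

0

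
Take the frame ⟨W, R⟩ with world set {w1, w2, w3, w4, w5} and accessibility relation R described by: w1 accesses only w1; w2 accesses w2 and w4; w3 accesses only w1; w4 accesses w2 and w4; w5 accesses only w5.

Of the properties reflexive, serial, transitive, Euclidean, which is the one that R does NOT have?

reflexive

Reflexive: no — w3 is not related to itself.
Serial: yes — every world has a successor (e.g. w1 R w1).
Transitive: yes — every two-step R-path is closed by a direct edge.
Euclidean: yes — any two successors of a common world are R-related.
Only reflexive fails.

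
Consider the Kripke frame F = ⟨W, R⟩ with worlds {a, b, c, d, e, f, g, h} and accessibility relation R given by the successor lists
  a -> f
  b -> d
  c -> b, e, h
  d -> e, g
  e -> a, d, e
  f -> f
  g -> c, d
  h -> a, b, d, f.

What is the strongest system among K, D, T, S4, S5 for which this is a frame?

Serial (axiom D): yes — every world has a successor (e.g. a R f).
Reflexive (axiom T): no — a is not related to itself.
Transitive (axiom 4): no — b R d and d R e, but not b R e.
Euclidean (axiom 5): no — c R b and c R e, but not b R e.
So F validates K, D; T would additionally require R to be reflexive. The strongest is D.

D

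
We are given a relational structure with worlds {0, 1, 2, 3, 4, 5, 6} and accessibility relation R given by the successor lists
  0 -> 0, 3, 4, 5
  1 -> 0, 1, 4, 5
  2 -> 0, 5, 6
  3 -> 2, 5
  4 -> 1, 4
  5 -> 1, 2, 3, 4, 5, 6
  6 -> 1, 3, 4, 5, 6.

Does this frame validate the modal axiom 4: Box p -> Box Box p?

By correspondence theory, 4 is valid on a frame iff R is transitive.
Transitive: no — 0 R 3 and 3 R 2, but not 0 R 2.

No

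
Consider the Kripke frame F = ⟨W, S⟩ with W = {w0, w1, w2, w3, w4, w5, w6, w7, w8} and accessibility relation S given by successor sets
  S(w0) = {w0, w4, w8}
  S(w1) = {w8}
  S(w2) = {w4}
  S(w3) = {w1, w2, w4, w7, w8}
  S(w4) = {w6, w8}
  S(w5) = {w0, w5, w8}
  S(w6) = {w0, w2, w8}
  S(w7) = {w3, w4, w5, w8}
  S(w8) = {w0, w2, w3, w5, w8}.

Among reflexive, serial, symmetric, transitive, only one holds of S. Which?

serial

Reflexive: no — w1 is not related to itself.
Serial: yes — every world has a successor (e.g. w0 S w0).
Symmetric: no — w0 S w4 but not w4 S w0.
Transitive: no — w0 S w4 and w4 S w6, but not w0 S w6.
Only serial holds.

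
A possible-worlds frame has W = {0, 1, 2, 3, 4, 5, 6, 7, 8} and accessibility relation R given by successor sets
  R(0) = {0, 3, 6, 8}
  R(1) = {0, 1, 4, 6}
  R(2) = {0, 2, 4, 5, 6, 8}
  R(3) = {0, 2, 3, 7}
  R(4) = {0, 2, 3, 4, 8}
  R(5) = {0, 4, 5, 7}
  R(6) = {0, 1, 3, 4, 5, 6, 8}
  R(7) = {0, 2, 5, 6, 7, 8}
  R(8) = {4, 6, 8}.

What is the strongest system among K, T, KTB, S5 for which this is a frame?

T

Reflexive (axiom T): yes — every world is R-related to itself.
Symmetric (axiom B): no — 0 R 8 but not 8 R 0.
Euclidean (axiom 5): no — 0 R 3 and 0 R 6, but not 3 R 6.
So F validates K, T; KTB would additionally require R to be symmetric. The strongest is T.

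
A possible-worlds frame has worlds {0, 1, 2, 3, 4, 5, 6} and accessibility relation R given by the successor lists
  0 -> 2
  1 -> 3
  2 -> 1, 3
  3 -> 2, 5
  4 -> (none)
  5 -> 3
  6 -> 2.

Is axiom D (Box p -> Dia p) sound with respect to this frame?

The schema D characterises exactly the serial frames.
Serial: no — 4 has no R-successor.

No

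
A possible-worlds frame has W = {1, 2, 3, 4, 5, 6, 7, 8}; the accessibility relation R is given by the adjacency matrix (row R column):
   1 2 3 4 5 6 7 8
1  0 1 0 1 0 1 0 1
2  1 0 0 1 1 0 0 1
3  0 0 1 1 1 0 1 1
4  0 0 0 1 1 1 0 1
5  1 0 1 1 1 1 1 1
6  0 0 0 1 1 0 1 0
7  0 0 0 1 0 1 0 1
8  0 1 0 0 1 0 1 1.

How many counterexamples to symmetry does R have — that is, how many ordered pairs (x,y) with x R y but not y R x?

Enumerating: (1,4), (1,6), (1,8), (2,4), (2,5), (3,4), (3,7), (3,8), (4,8), (5,1), (5,7), (7,4).

12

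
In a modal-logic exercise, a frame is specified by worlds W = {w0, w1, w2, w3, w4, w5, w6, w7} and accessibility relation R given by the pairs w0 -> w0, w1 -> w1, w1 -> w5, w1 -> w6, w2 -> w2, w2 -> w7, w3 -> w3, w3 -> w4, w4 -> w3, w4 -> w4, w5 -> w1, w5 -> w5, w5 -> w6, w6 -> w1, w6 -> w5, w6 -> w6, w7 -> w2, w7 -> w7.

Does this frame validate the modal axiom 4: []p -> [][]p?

Axiom 4 corresponds to the accessibility relation being transitive.
Transitive: yes — every two-step R-path is closed by a direct edge.

Yes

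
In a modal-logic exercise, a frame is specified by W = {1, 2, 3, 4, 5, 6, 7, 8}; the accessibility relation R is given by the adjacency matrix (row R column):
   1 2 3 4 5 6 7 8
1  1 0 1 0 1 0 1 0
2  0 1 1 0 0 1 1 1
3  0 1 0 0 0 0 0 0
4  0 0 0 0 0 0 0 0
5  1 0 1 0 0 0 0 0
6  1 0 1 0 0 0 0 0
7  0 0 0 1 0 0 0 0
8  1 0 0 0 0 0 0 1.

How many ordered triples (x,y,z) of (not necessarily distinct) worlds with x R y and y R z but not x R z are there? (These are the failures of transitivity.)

Enumerating: (1,3,2), (1,7,4), (2,6,1), (2,7,4), (2,8,1), (3,2,3), (3,2,6), (3,2,7), (3,2,8), (5,1,5), (5,1,7), (5,3,2), (6,1,5), (6,1,7), (6,3,2), (8,1,3), (8,1,5), (8,1,7).

18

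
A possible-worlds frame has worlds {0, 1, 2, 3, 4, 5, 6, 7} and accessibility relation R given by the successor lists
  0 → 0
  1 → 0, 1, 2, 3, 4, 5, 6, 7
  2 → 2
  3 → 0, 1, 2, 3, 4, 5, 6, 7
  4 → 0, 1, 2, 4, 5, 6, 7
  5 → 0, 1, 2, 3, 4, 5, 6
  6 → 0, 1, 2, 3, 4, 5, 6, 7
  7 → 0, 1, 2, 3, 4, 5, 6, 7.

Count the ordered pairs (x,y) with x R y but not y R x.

14

Enumerating: (1,0), (1,2), (3,0), (3,2), (3,4), (4,0), (4,2), (5,0), (5,2), (6,0), (6,2), (7,0), (7,2), (7,5).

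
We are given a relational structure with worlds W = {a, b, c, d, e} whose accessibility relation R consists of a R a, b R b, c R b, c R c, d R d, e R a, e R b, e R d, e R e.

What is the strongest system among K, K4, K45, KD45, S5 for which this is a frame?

K4

Transitive (axiom 4): yes — every two-step R-path is closed by a direct edge.
Euclidean (axiom 5): no — e R a and e R b, but not a R b.
Serial (axiom D): yes — every world has a successor (e.g. a R a).
Reflexive (axiom T): yes — every world is R-related to itself.
So F validates K, K4; K45 would additionally require R to be Euclidean. The strongest is K4.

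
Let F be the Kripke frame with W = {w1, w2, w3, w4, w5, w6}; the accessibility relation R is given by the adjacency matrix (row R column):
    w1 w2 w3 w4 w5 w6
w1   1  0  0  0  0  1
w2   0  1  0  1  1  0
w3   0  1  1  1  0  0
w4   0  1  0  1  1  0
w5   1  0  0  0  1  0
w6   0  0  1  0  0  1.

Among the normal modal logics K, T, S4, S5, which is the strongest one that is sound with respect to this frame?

T

Reflexive (axiom T): yes — every world is R-related to itself.
Transitive (axiom 4): no — w1 R w6 and w6 R w3, but not w1 R w3.
Euclidean (axiom 5): no — w2 R w5 and w2 R w4, but not w5 R w4.
So F validates K, T; S4 would additionally require R to be transitive. The strongest is T.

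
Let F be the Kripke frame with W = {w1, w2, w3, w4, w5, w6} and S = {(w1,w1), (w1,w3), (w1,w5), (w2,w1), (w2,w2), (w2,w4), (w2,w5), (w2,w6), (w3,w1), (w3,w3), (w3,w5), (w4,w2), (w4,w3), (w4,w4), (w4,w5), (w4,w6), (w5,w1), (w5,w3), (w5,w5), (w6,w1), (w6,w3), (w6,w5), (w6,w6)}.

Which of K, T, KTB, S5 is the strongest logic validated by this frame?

T

Reflexive (axiom T): yes — every world is S-related to itself.
Symmetric (axiom B): no — w2 S w1 but not w1 S w2.
Euclidean (axiom 5): no — w2 S w1 and w2 S w4, but not w1 S w4.
So F validates K, T; KTB would additionally require S to be symmetric. The strongest is T.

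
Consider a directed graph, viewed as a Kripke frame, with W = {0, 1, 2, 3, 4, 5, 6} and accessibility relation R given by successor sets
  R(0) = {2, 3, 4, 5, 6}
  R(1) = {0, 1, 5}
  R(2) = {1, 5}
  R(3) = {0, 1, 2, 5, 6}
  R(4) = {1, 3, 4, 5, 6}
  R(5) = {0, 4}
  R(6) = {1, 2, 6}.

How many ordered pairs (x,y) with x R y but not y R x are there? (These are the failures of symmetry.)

Enumerating: (0,2), (0,4), (0,6), (1,0), (1,5), (2,1), (2,5), (3,1), (3,2), (3,5), (3,6), (4,1), (4,3), (4,6), (6,1), (6,2).

16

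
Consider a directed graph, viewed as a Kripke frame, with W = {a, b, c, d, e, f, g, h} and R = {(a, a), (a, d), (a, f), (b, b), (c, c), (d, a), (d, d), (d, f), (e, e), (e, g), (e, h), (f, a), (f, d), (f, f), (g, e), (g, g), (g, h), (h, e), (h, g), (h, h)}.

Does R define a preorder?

Yes

Reflexive: yes — every world is R-related to itself.
Transitive: yes — every two-step R-path is closed by a direct edge.
So R is a preorder.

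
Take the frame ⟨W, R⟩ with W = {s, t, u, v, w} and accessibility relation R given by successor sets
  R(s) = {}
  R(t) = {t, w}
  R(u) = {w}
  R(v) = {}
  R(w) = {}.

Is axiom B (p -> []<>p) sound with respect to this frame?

No

Axiom B corresponds to the accessibility relation being symmetric.
Symmetric: no — t R w but not w R t.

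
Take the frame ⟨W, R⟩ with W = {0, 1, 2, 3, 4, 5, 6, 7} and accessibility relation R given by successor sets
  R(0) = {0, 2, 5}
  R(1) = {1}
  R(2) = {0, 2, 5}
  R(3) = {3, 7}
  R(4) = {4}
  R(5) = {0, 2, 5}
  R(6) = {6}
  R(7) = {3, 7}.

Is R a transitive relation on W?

Yes

Transitive: yes — every two-step R-path is closed by a direct edge.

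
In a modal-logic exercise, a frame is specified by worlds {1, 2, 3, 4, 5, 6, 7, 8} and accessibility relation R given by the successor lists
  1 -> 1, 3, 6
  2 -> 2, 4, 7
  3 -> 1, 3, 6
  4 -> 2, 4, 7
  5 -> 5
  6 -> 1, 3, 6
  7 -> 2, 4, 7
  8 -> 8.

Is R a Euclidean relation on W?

Euclidean: yes — any two successors of a common world are R-related.

Yes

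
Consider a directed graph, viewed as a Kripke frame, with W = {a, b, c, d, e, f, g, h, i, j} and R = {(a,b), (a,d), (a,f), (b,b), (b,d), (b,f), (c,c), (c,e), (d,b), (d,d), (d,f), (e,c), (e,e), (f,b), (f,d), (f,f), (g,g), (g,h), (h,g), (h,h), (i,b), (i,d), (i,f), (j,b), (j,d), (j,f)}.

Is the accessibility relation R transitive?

Yes

Transitive: yes — every two-step R-path is closed by a direct edge.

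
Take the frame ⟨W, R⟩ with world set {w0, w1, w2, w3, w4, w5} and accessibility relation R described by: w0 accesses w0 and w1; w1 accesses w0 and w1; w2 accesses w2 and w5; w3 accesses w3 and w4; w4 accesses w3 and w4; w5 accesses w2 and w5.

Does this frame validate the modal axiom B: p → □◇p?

Axiom B corresponds to the accessibility relation being symmetric.
Symmetric: yes — every pair in R has its reverse in R.

Yes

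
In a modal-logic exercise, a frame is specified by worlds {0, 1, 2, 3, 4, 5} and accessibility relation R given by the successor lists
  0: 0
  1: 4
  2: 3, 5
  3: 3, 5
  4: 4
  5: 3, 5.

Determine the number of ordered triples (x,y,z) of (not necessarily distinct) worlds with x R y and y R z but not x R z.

0

R is transitive; there are no such tuples.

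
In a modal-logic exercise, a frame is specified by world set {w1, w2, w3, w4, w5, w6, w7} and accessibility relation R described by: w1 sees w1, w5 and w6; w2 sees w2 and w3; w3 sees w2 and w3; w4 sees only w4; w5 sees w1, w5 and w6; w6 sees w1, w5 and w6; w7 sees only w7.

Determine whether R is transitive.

Yes

Transitive: yes — every two-step R-path is closed by a direct edge.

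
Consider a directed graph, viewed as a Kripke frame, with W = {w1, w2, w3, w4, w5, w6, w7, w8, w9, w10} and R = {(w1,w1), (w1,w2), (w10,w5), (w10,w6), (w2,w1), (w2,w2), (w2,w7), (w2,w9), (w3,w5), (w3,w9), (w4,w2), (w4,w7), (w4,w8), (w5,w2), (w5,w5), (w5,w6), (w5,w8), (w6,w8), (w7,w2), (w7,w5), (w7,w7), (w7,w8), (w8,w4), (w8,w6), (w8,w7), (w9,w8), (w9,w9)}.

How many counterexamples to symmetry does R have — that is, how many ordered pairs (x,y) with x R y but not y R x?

Enumerating: (w10,w5), (w10,w6), (w2,w9), (w3,w5), (w3,w9), (w4,w2), (w4,w7), (w5,w2), (w5,w6), (w5,w8), (w7,w5), (w9,w8).

12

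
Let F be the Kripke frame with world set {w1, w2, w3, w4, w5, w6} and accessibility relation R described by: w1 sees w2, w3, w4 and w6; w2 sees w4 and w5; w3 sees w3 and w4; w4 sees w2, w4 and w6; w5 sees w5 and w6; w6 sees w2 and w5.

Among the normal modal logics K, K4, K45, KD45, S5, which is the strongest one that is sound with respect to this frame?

Transitive (axiom 4): no — w1 R w2 and w2 R w5, but not w1 R w5.
Euclidean (axiom 5): no — w1 R w2 and w1 R w3, but not w2 R w3.
Serial (axiom D): yes — every world has a successor (e.g. w1 R w2).
Reflexive (axiom T): no — w1 is not related to itself.
So F validates K; K4 would additionally require R to be transitive. The strongest is K.

K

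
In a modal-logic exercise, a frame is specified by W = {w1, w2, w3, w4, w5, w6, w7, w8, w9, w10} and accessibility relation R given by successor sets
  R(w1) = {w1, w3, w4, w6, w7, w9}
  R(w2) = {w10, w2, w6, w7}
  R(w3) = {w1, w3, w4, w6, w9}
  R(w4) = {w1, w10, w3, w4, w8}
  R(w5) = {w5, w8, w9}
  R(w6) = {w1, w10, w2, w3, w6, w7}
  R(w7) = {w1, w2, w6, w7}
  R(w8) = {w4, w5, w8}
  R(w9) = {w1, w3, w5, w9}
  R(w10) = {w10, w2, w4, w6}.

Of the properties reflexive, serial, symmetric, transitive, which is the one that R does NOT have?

Reflexive: yes — every world is R-related to itself.
Serial: yes — every world has a successor (e.g. w1 R w1).
Symmetric: yes — every pair in R has its reverse in R.
Transitive: no — w1 R w4 and w4 R w10, but not w1 R w10.
Only transitive fails.

transitive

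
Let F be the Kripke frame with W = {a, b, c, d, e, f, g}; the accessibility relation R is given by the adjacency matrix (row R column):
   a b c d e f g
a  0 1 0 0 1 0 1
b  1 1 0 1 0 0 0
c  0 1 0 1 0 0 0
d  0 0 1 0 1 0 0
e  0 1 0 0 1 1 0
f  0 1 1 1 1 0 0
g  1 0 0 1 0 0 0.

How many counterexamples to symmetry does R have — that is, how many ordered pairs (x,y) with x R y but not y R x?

9

Enumerating: (a,e), (b,d), (c,b), (d,e), (e,b), (f,b), (f,c), (f,d), (g,d).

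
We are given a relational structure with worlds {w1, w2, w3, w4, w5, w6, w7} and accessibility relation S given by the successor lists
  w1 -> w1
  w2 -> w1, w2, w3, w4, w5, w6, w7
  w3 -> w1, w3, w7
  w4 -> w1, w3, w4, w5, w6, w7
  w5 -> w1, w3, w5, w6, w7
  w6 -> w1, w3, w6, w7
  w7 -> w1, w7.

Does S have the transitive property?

Yes

Transitive: yes — every two-step S-path is closed by a direct edge.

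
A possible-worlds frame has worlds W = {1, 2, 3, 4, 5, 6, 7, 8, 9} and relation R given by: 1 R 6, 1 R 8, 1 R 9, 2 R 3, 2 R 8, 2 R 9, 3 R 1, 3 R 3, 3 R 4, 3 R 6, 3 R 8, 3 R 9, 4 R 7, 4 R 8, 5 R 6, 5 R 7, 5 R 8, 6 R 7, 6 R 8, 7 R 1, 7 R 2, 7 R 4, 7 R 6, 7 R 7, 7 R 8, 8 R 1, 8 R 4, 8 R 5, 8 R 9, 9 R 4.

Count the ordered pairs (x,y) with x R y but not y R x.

Enumerating: (1,6), (1,9), (2,3), (2,8), (2,9), (3,1), (3,4), (3,6), (3,8), (3,9), (5,6), (5,7), (6,8), (7,1), (7,2), (7,8), (8,9), (9,4).

18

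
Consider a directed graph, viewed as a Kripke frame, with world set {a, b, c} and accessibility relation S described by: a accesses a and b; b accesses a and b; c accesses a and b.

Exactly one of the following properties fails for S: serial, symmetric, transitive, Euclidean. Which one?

symmetric

Serial: yes — every world has a successor (e.g. a S a).
Symmetric: no — c S a but not a S c.
Transitive: yes — every two-step S-path is closed by a direct edge.
Euclidean: yes — any two successors of a common world are S-related.
Only symmetric fails.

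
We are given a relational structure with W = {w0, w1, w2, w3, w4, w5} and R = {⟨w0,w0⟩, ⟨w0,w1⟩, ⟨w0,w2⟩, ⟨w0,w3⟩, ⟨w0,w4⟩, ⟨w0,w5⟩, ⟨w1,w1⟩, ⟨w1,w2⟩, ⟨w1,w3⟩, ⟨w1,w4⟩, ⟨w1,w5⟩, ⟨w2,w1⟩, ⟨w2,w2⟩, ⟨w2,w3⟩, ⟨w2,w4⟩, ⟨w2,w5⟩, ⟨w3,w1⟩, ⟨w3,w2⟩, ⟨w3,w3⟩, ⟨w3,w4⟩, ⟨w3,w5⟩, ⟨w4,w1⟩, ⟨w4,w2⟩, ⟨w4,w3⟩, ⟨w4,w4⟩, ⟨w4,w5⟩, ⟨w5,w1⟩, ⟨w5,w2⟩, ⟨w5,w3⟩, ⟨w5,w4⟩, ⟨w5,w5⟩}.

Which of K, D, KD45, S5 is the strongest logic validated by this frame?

D

Serial (axiom D): yes — every world has a successor (e.g. w0 R w0).
Euclidean (axiom 5): no — w0 R w1 and w0 R w0, but not w1 R w0.
Transitive (axiom 4): yes — every two-step R-path is closed by a direct edge.
Reflexive (axiom T): yes — every world is R-related to itself.
So F validates K, D; KD45 would additionally require R to be Euclidean. The strongest is D.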